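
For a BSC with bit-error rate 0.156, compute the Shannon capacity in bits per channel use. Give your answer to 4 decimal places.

0.3753 bits

Binary symmetric channel: C = 1 − h₂(ε) where h₂ is the binary entropy function.
h₂(0.156) = −0.156·log₂0.156 − 0.844·log₂0.844 = 0.6247.
C = 1 − 0.6247 = 0.3753 bits per channel use.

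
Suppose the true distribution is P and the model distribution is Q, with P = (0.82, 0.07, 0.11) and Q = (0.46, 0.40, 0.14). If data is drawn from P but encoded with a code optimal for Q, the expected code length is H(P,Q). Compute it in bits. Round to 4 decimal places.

1.3232 bits

H(P,Q) = −Σ p·log₂ q.
  −0.82·log₂(0.46) = 0.91864
  −0.07·log₂(0.40) = 0.09253
  −0.11·log₂(0.14) = 0.31202
H(P,Q) = 1.3232 bits.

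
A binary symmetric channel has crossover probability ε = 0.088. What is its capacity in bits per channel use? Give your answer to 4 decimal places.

Binary symmetric channel: C = 1 − h₂(ε) where h₂ is the binary entropy function.
h₂(0.088) = −0.088·log₂0.088 − 0.912·log₂0.912 = 0.4298.
C = 1 − 0.4298 = 0.5702 bits per channel use.

0.5702 bits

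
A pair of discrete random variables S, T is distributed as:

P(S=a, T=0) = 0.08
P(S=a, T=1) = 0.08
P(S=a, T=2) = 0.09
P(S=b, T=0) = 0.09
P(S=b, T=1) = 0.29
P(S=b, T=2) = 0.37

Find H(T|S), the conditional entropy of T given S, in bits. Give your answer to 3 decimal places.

Marginals: p(S) = (0.2500, 0.7500), p(T) = (0.1700, 0.3700, 0.4600).
H(T|S) = Σ p(S) · H(T|S=·).
  S=a: p=0.2500, H(T|S=a) = 1.5827
  S=b: p=0.7500, H(T|S=b) = 1.4000
Weighted sum = 1.446 bits.

1.446 bits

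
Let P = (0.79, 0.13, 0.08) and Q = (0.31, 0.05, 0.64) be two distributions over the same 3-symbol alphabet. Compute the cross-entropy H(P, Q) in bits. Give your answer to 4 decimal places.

1.9482 bits

H(P,Q) = −Σ p·log₂ q.
  −0.79·log₂(0.31) = 1.33483
  −0.13·log₂(0.05) = 0.56185
  −0.08·log₂(0.64) = 0.05151
H(P,Q) = 1.9482 bits.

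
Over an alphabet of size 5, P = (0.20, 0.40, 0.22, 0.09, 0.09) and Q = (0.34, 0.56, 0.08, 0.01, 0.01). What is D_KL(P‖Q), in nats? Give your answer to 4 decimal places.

D(P‖Q) = Σ p·ln(p/q).
  0.20·ln(0.20/0.34) = -0.10613
  0.40·ln(0.40/0.56) = -0.13459
  0.22·ln(0.22/0.08) = 0.22255
  0.09·ln(0.09/0.01) = 0.19775
  0.09·ln(0.09/0.01) = 0.19775
D(P‖Q) = 0.3773 nats.

0.3773 nats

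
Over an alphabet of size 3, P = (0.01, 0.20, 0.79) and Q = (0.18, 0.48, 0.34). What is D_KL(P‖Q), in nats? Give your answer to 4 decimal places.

0.4620 nats

D(P‖Q) = Σ p·ln(p/q).
  0.01·ln(0.01/0.18) = -0.02890
  0.20·ln(0.20/0.48) = -0.17509
  0.79·ln(0.79/0.34) = 0.66604
D(P‖Q) = 0.4620 nats.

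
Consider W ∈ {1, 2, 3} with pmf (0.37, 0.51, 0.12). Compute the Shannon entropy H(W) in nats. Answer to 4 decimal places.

0.9657 nats

H(W) = −Σ p·ln p.
  −(0.37)·ln(0.37) = 0.36787
  −(0.51)·ln(0.51) = 0.34341
  −(0.12)·ln(0.12) = 0.25443
Sum: 0.36787 + 0.34341 + 0.25443 = 0.9657 nats.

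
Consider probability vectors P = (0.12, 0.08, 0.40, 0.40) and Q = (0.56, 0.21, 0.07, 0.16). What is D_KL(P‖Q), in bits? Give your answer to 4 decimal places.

D(P‖Q) = Σ p·log₂(p/q).
  0.12·log₂(0.12/0.56) = -0.26669
  0.08·log₂(0.08/0.21) = -0.11139
  0.40·log₂(0.40/0.07) = 1.00583
  0.40·log₂(0.40/0.16) = 0.52877
D(P‖Q) = 1.1565 bits.

1.1565 bits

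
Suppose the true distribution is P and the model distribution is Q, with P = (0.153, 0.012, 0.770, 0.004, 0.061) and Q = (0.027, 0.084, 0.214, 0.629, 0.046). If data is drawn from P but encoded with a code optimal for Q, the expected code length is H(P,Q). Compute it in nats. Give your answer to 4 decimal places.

1.9592 nats

H(P,Q) = −Σ p·ln q.
  −0.153·ln(0.027) = 0.55262
  −0.012·ln(0.084) = 0.02972
  −0.770·ln(0.214) = 1.18717
  −0.004·ln(0.629) = 0.00185
  −0.061·ln(0.046) = 0.18783
H(P,Q) = 1.9592 nats.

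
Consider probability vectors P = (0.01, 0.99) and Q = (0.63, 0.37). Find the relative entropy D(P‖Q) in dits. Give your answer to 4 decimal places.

D(P‖Q) = Σ p·log₁₀(p/q).
  0.01·log₁₀(0.01/0.63) = -0.01799
  0.99·log₁₀(0.99/0.37) = 0.42316
D(P‖Q) = 0.4052 dits.

0.4052 dits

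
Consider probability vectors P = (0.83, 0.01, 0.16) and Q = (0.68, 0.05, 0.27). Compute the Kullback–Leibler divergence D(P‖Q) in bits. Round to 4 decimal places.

D(P‖Q) = Σ p·log₂(p/q).
  0.83·log₂(0.83/0.68) = 0.23869
  0.01·log₂(0.01/0.05) = -0.02322
  0.16·log₂(0.16/0.27) = -0.12078
D(P‖Q) = 0.0947 bits.

0.0947 bits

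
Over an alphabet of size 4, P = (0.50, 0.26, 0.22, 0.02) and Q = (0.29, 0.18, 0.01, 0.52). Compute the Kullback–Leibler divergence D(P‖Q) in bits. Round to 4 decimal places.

1.4179 bits

D(P‖Q) = Σ p·log₂(p/q).
  0.50·log₂(0.50/0.29) = 0.39294
  0.26·log₂(0.26/0.18) = 0.13793
  0.22·log₂(0.22/0.01) = 0.98107
  0.02·log₂(0.02/0.52) = -0.09401
D(P‖Q) = 1.4179 bits.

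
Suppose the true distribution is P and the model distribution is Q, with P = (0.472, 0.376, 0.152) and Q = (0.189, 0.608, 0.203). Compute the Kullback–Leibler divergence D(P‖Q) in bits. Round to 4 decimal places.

D(P‖Q) = Σ p·log₂(p/q).
  0.472·log₂(0.472/0.189) = 0.62323
  0.376·log₂(0.376/0.608) = -0.26070
  0.152·log₂(0.152/0.203) = -0.06345
D(P‖Q) = 0.2991 bits.

0.2991 bits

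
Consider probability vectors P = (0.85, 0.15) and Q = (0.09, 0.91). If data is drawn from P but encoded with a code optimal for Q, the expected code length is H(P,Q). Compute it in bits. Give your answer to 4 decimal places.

2.9733 bits

H(P,Q) = −Σ p·log₂ q.
  −0.85·log₂(0.09) = 2.95284
  −0.15·log₂(0.91) = 0.02041
H(P,Q) = 2.9733 bits.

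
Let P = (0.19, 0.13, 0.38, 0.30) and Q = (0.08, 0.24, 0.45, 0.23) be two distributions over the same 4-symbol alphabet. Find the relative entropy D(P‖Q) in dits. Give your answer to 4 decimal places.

D(P‖Q) = Σ p·log₁₀(p/q).
  0.19·log₁₀(0.19/0.08) = 0.07138
  0.13·log₁₀(0.13/0.24) = -0.03461
  0.38·log₁₀(0.38/0.45) = -0.02790
  0.30·log₁₀(0.30/0.23) = 0.03462
D(P‖Q) = 0.0435 dits.

0.0435 dits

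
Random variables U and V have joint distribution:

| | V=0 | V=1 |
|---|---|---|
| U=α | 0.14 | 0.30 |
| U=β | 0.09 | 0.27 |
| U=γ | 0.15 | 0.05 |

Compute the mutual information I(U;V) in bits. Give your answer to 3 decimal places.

0.107 bits

Marginals: p(U) = (0.4400, 0.3600, 0.2000), p(V) = (0.3800, 0.6200).
I(U;V) = H(U) + H(V) − H(U,V).
H(U) = 1.5161, H(V) = 0.9580, H(U,V) = 2.3675.
I(U;V) = 1.5161 + 0.9580 − 2.3675 = 0.107 bits.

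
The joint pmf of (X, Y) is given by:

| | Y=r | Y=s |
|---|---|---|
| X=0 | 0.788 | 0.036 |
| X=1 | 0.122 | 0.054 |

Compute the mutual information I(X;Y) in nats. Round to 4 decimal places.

0.0461 nats

Marginals: p(X) = (0.8240, 0.1760), p(Y) = (0.9100, 0.0900).
I(X;Y) = Σ p(x,y)·ln[p(x,y)/(p(x)p(y))].
  (0,r): 0.788·ln(1.0509) = 0.03911
  (0,s): 0.036·ln(0.4854) = -0.02602
  (1,r): 0.122·ln(0.7617) = -0.03320
  (1,s): 0.054·ln(3.4091) = 0.06623
Sum = 0.0461 nats.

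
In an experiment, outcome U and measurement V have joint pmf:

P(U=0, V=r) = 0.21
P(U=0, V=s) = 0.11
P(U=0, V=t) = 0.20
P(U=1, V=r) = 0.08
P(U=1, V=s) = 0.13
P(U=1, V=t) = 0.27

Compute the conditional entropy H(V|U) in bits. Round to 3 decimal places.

Marginals: p(U) = (0.5200, 0.4800), p(V) = (0.2900, 0.2400, 0.4700).
H(V|U) = Σ p(U) · H(V|U=·).
  U=0: p=0.5200, H(V|U=0) = 1.5325
  U=1: p=0.4800, H(V|U=1) = 1.4081
Weighted sum = 1.473 bits.

1.473 bits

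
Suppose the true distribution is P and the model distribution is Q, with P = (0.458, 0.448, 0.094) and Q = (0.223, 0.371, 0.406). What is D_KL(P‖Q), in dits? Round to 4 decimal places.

D(P‖Q) = Σ p·log₁₀(p/q).
  0.458·log₁₀(0.458/0.223) = 0.14315
  0.448·log₁₀(0.448/0.371) = 0.03669
  0.094·log₁₀(0.094/0.406) = -0.05973
D(P‖Q) = 0.1201 dits.

0.1201 dits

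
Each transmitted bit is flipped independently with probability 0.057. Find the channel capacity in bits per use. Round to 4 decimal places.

Binary symmetric channel: C = 1 − h₂(ε) where h₂ is the binary entropy function.
h₂(0.057) = −0.057·log₂0.057 − 0.943·log₂0.943 = 0.3154.
C = 1 − 0.3154 = 0.6846 bits per channel use.

0.6846 bits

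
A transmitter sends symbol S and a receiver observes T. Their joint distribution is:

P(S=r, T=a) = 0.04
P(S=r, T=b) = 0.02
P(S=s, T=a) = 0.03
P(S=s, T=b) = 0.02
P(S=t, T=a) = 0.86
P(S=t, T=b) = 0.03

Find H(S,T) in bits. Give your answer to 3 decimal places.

H(S,T) = −Σ p(x,y)·log₂ p(x,y) over all 6 cells.
  cell (r,a): −0.04·log₂0.04 = 0.1858
  cell (r,b): −0.02·log₂0.02 = 0.1129
  cell (s,a): −0.03·log₂0.03 = 0.1518
  cell (s,b): −0.02·log₂0.02 = 0.1129
  cell (t,a): −0.86·log₂0.86 = 0.1871
  cell (t,b): −0.03·log₂0.03 = 0.1518
Sum = 0.902 bits.

0.902 bits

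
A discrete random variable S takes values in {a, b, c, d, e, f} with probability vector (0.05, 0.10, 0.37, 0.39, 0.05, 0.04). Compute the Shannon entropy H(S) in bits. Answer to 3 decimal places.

H(S) = −Σ p·log₂ p.
  −(0.05)·log₂(0.05) = 0.2161
  −(0.10)·log₂(0.10) = 0.3322
  −(0.37)·log₂(0.37) = 0.5307
  −(0.39)·log₂(0.39) = 0.5298
  −(0.05)·log₂(0.05) = 0.2161
  −(0.04)·log₂(0.04) = 0.1858
Sum: 0.2161 + 0.3322 + 0.5307 + 0.5298 + 0.2161 + 0.1858 = 2.011 bits.

2.011 bits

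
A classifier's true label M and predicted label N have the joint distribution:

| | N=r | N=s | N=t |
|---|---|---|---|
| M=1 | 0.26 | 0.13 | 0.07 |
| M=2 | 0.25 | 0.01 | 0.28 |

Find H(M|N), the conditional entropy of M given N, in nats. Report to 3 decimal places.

0.565 nats

Chain rule: H(M|N) = H(M,N) − H(N).
Marginals: p(M) = (0.4600, 0.5400), p(N) = (0.5100, 0.1400, 0.3500).
H(M,N) = 1.5507 nats; H(N) = 0.9861 nats.
H(M|N) = 1.5507 − 0.9861 = 0.565 nats.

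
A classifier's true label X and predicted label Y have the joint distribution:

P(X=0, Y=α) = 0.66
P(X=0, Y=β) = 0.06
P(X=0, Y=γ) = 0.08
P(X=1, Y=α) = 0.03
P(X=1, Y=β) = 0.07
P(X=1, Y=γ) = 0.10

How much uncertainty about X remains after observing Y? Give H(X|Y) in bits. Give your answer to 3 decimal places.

Marginals: p(X) = (0.8000, 0.2000), p(Y) = (0.6900, 0.1300, 0.1800).
H(X|Y) = Σ p(Y) · H(X|Y=·).
  Y=α: p=0.6900, H(X|Y=α) = 0.2580
  Y=β: p=0.1300, H(X|Y=β) = 0.9957
  Y=γ: p=0.1800, H(X|Y=γ) = 0.9911
Weighted sum = 0.486 bits.

0.486 bits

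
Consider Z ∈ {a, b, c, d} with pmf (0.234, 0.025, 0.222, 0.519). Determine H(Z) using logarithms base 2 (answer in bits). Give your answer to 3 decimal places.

1.596 bits

H(Z) = −Σ p·log₂ p.
  −(0.234)·log₂(0.234) = 0.4903
  −(0.025)·log₂(0.025) = 0.1330
  −(0.222)·log₂(0.222) = 0.4820
  −(0.519)·log₂(0.519) = 0.4911
Sum: 0.4903 + 0.1330 + 0.4820 + 0.4911 = 1.596 bits.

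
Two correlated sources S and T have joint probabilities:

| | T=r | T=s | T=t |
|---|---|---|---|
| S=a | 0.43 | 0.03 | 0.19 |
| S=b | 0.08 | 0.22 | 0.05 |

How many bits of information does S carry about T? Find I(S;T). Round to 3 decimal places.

Marginals: p(S) = (0.6500, 0.3500), p(T) = (0.5100, 0.2500, 0.2400).
I(S;T) = Σ p(x,y)·log₂[p(x,y)/(p(x)p(y))].
  (a,r): 0.43·log₂(1.2971) = 0.1614
  (a,s): 0.03·log₂(0.1846) = -0.0731
  (a,t): 0.19·log₂(1.2179) = 0.0540
  (b,r): 0.08·log₂(0.4482) = -0.0926
  (b,s): 0.22·log₂(2.5143) = 0.2926
  (b,t): 0.05·log₂(0.5952) = -0.0374
Sum = 0.305 bits.

0.305 bits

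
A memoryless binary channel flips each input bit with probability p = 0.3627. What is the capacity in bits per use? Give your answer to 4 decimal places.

Binary symmetric channel: C = 1 − h₂(ε) where h₂ is the binary entropy function.
h₂(0.3627) = −0.3627·log₂0.3627 − 0.6373·log₂0.6373 = 0.9449.
C = 1 − 0.9449 = 0.0551 bits per channel use.

0.0551 bits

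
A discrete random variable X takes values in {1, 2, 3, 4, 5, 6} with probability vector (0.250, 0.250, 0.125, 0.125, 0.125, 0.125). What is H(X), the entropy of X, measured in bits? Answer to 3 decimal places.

2.500 bits

H(X) = −Σ p·log₂ p.
  −(0.250)·log₂(0.250) = 0.5000
  −(0.250)·log₂(0.250) = 0.5000
  −(0.125)·log₂(0.125) = 0.3750
  −(0.125)·log₂(0.125) = 0.3750
  −(0.125)·log₂(0.125) = 0.3750
  −(0.125)·log₂(0.125) = 0.3750
Sum: 0.5000 + 0.5000 + 0.3750 + 0.3750 + 0.3750 + 0.3750 = 2.500 bits.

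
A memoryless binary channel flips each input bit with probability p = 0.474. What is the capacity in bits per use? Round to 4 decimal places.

0.0020 bits

Binary symmetric channel: C = 1 − h₂(ε) where h₂ is the binary entropy function.
h₂(0.474) = −0.474·log₂0.474 − 0.526·log₂0.526 = 0.9980.
C = 1 − 0.9980 = 0.0020 bits per channel use.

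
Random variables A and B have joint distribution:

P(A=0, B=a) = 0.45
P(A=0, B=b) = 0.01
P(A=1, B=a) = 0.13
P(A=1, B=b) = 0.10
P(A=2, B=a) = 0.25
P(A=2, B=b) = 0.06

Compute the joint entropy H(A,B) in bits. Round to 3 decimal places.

2.043 bits

H(A,B) = −Σ p(x,y)·log₂ p(x,y) over all 6 cells.
  cell (0,a): −0.45·log₂0.45 = 0.5184
  cell (0,b): −0.01·log₂0.01 = 0.0664
  cell (1,a): −0.13·log₂0.13 = 0.3826
  cell (1,b): −0.10·log₂0.10 = 0.3322
  cell (2,a): −0.25·log₂0.25 = 0.5000
  cell (2,b): −0.06·log₂0.06 = 0.2435
Sum = 2.043 bits.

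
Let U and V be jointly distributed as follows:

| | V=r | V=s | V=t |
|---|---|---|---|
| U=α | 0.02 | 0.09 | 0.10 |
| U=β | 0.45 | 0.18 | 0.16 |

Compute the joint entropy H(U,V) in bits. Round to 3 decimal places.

H(U,V) = −Σ p(x,y)·log₂ p(x,y) over all 6 cells.
  cell (α,r): −0.02·log₂0.02 = 0.1129
  cell (α,s): −0.09·log₂0.09 = 0.3127
  cell (α,t): −0.10·log₂0.10 = 0.3322
  cell (β,r): −0.45·log₂0.45 = 0.5184
  cell (β,s): −0.18·log₂0.18 = 0.4453
  cell (β,t): −0.16·log₂0.16 = 0.4230
Sum = 2.144 bits.

2.144 bits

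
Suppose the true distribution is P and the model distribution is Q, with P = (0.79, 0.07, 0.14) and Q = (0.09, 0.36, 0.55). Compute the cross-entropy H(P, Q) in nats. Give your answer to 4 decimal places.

H(P,Q) = −Σ p·ln q.
  −0.79·ln(0.09) = 1.90228
  −0.07·ln(0.36) = 0.07152
  −0.14·ln(0.55) = 0.08370
H(P,Q) = 2.0575 nats.

2.0575 nats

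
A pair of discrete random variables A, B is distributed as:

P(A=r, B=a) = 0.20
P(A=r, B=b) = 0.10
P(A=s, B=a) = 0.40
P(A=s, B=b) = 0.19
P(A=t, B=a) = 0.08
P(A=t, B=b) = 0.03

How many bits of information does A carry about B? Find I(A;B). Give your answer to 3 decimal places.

0.001 bits

Marginals: p(A) = (0.3000, 0.5900, 0.1100), p(B) = (0.6800, 0.3200).
I(A;B) = H(A) + H(B) − H(A,B).
H(A) = 1.3205, H(B) = 0.9044, H(A,B) = 2.2239.
I(A;B) = 1.3205 + 0.9044 − 2.2239 = 0.001 bits.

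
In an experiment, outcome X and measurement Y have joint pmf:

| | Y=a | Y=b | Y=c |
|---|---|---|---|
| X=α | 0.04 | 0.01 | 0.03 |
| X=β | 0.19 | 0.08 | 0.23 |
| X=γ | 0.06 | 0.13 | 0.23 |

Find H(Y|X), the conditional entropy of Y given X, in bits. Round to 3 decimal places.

Chain rule: H(Y|X) = H(X,Y) − H(X).
Marginals: p(X) = (0.0800, 0.5000, 0.4200), p(Y) = (0.2900, 0.2200, 0.4900).
H(X,Y) = 2.7522 bits; H(X) = 1.3172 bits.
H(Y|X) = 2.7522 − 1.3172 = 1.435 bits.

1.435 bits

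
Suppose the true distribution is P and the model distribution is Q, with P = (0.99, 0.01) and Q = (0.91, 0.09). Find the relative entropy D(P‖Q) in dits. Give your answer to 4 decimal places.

D(P‖Q) = Σ p·log₁₀(p/q).
  0.99·log₁₀(0.99/0.91) = 0.03623
  0.01·log₁₀(0.01/0.09) = -0.00954
D(P‖Q) = 0.0267 dits.

0.0267 dits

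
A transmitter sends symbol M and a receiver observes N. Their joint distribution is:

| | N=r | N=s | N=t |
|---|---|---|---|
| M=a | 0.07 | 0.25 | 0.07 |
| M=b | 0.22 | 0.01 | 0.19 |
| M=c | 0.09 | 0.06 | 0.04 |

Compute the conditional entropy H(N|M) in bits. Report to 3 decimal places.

Chain rule: H(N|M) = H(M,N) − H(M).
Marginals: p(M) = (0.3900, 0.4200, 0.1900), p(N) = (0.3800, 0.3200, 0.3000).
H(M,N) = 2.7813 bits; H(M) = 1.5107 bits.
H(N|M) = 2.7813 − 1.5107 = 1.271 bits.

1.271 bits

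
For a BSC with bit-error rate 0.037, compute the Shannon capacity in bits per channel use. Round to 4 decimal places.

0.7716 bits

Binary symmetric channel: C = 1 − h₂(ε) where h₂ is the binary entropy function.
h₂(0.037) = −0.037·log₂0.037 − 0.963·log₂0.963 = 0.2284.
C = 1 − 0.2284 = 0.7716 bits per channel use.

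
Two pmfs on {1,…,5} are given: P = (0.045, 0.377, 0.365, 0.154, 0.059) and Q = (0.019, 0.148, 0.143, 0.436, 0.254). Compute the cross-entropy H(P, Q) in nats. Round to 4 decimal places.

H(P,Q) = −Σ p·ln q.
  −0.045·ln(0.019) = 0.17835
  −0.377·ln(0.148) = 0.72027
  −0.365·ln(0.143) = 0.70989
  −0.154·ln(0.436) = 0.12784
  −0.059·ln(0.254) = 0.08085
H(P,Q) = 1.8172 nats.

1.8172 nats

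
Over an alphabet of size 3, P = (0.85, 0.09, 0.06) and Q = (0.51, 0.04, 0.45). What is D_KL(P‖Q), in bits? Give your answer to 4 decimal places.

D(P‖Q) = Σ p·log₂(p/q).
  0.85·log₂(0.85/0.51) = 0.62642
  0.09·log₂(0.09/0.04) = 0.10529
  0.06·log₂(0.06/0.45) = -0.17441
D(P‖Q) = 0.5573 bits.

0.5573 bits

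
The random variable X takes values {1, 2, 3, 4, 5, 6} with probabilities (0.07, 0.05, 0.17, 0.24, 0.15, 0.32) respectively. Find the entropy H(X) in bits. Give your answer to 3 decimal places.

2.350 bits

H(X) = −Σ p·log₂ p.
  −(0.07)·log₂(0.07) = 0.2686
  −(0.05)·log₂(0.05) = 0.2161
  −(0.17)·log₂(0.17) = 0.4346
  −(0.24)·log₂(0.24) = 0.4941
  −(0.15)·log₂(0.15) = 0.4105
  −(0.32)·log₂(0.32) = 0.5260
Sum: 0.2686 + 0.2161 + 0.4346 + 0.4941 + 0.4105 + 0.5260 = 2.350 bits.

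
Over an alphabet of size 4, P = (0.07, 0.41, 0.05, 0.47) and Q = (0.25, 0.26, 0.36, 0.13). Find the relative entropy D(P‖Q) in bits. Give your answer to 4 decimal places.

0.8699 bits

D(P‖Q) = Σ p·log₂(p/q).
  0.07·log₂(0.07/0.25) = -0.12856
  0.41·log₂(0.41/0.26) = 0.26942
  0.05·log₂(0.05/0.36) = -0.14240
  0.47·log₂(0.47/0.13) = 0.87145
D(P‖Q) = 0.8699 bits.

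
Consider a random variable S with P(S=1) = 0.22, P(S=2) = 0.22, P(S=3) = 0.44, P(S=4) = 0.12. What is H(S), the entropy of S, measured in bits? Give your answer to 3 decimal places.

H(S) = −Σ p·log₂ p.
  −(0.22)·log₂(0.22) = 0.4806
  −(0.22)·log₂(0.22) = 0.4806
  −(0.44)·log₂(0.44) = 0.5211
  −(0.12)·log₂(0.12) = 0.3671
Sum: 0.4806 + 0.4806 + 0.5211 + 0.3671 = 1.849 bits.

1.849 bits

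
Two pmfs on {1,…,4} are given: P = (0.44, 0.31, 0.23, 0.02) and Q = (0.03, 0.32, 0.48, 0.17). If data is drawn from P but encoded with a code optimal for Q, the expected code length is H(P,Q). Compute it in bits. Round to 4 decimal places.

3.0302 bits

H(P,Q) = −Σ p·log₂ q.
  −0.44·log₂(0.03) = 2.22591
  −0.31·log₂(0.32) = 0.50960
  −0.23·log₂(0.48) = 0.24355
  −0.02·log₂(0.17) = 0.05113
H(P,Q) = 3.0302 bits.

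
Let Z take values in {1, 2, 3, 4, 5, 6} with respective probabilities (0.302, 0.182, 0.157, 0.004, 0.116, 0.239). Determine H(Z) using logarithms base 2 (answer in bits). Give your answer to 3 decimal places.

H(Z) = −Σ p·log₂ p.
  −(0.302)·log₂(0.302) = 0.5217
  −(0.182)·log₂(0.182) = 0.4474
  −(0.157)·log₂(0.157) = 0.4194
  −(0.004)·log₂(0.004) = 0.0319
  −(0.116)·log₂(0.116) = 0.3605
  −(0.239)·log₂(0.239) = 0.4935
Sum: 0.5217 + 0.4474 + 0.4194 + 0.0319 + 0.3605 + 0.4935 = 2.274 bits.

2.274 bits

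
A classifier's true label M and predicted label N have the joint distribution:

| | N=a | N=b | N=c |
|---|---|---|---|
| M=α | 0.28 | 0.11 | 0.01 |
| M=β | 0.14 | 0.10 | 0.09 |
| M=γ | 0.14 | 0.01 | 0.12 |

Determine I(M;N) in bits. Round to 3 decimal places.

0.193 bits

Marginals: p(M) = (0.4000, 0.3300, 0.2700), p(N) = (0.5600, 0.2200, 0.2200).
I(M;N) = Σ p(x,y)·log₂[p(x,y)/(p(x)p(y))].
  (α,a): 0.28·log₂(1.2500) = 0.0901
  (α,b): 0.11·log₂(1.2500) = 0.0354
  (α,c): 0.01·log₂(0.1136) = -0.0314
  (β,a): 0.14·log₂(0.7576) = -0.0561
  (β,b): 0.10·log₂(1.3774) = 0.0462
  (β,c): 0.09·log₂(1.2397) = 0.0279
  (γ,a): 0.14·log₂(0.9259) = -0.0155
  (γ,b): 0.01·log₂(0.1684) = -0.0257
  (γ,c): 0.12·log₂(2.0202) = 0.1217
Sum = 0.193 bits.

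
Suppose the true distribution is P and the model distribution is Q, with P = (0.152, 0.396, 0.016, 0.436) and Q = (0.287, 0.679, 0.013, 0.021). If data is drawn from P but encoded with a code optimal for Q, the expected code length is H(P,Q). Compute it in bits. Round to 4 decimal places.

H(P,Q) = −Σ p·log₂ q.
  −0.152·log₂(0.287) = 0.27373
  −0.396·log₂(0.679) = 0.22117
  −0.016·log₂(0.013) = 0.10025
  −0.436·log₂(0.021) = 2.43003
H(P,Q) = 3.0252 bits.

3.0252 bits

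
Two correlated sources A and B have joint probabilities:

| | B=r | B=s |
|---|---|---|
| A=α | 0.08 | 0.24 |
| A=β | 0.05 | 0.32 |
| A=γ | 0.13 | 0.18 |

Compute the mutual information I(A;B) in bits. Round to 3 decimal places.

0.052 bits

Marginals: p(A) = (0.3200, 0.3700, 0.3100), p(B) = (0.2600, 0.7400).
I(A;B) = H(A) + H(B) − H(A,B).
H(A) = 1.5806, H(B) = 0.8267, H(A,B) = 2.3557.
I(A;B) = 1.5806 + 0.8267 − 2.3557 = 0.052 bits.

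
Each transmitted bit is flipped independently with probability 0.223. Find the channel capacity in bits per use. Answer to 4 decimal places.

0.2344 bits

Binary symmetric channel: C = 1 − h₂(ε) where h₂ is the binary entropy function.
h₂(0.223) = −0.223·log₂0.223 − 0.777·log₂0.777 = 0.7656.
C = 1 − 0.7656 = 0.2344 bits per channel use.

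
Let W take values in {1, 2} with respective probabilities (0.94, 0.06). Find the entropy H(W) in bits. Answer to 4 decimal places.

0.3274 bits

H(W) = −Σ p·log₂ p.
  −(0.94)·log₂(0.94) = 0.08391
  −(0.06)·log₂(0.06) = 0.24353
Sum: 0.08391 + 0.24353 = 0.3274 bits.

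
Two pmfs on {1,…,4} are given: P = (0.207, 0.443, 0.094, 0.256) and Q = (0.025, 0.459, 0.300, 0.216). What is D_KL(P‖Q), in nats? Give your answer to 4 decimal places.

D(P‖Q) = Σ p·ln(p/q).
  0.207·ln(0.207/0.025) = 0.43757
  0.443·ln(0.443/0.459) = -0.01572
  0.094·ln(0.094/0.300) = -0.10909
  0.256·ln(0.256/0.216) = 0.04349
D(P‖Q) = 0.3563 nats.

0.3563 nats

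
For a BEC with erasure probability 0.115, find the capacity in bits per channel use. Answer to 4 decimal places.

0.8850 bits

Binary erasure channel: capacity C = 1 − ε.
C = 1 − 0.115 = 0.8850 bits per channel use.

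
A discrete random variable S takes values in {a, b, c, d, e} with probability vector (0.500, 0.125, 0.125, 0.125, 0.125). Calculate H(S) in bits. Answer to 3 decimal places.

H(S) = −Σ p·log₂ p.
  −(0.500)·log₂(0.500) = 0.5000
  −(0.125)·log₂(0.125) = 0.3750
  −(0.125)·log₂(0.125) = 0.3750
  −(0.125)·log₂(0.125) = 0.3750
  −(0.125)·log₂(0.125) = 0.3750
Sum: 0.5000 + 0.3750 + 0.3750 + 0.3750 + 0.3750 = 2.000 bits.

2.000 bits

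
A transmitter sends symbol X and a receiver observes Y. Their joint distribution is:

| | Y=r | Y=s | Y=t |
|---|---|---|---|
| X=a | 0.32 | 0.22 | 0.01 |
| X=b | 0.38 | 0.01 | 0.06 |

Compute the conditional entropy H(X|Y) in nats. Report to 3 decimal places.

0.552 nats

Marginals: p(X) = (0.5500, 0.4500), p(Y) = (0.7000, 0.2300, 0.0700).
H(X|Y) = Σ p(Y) · H(X|Y=·).
  Y=r: p=0.7000, H(X|Y=r) = 0.6895
  Y=s: p=0.2300, H(X|Y=s) = 0.1788
  Y=t: p=0.0700, H(X|Y=t) = 0.4101
Weighted sum = 0.552 nats.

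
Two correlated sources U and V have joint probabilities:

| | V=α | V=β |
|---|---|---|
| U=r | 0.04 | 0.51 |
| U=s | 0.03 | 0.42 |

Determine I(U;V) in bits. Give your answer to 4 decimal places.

0.0001 bits

Marginals: p(U) = (0.5500, 0.4500), p(V) = (0.0700, 0.9300).
I(U;V) = H(U) + H(V) − H(U,V).
H(U) = 0.9928, H(V) = 0.3659, H(U,V) = 1.3586.
I(U;V) = 0.9928 + 0.3659 − 1.3586 = 0.0001 bits.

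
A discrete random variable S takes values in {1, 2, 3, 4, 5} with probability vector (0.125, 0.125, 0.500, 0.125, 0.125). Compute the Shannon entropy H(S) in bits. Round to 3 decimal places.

2.000 bits

H(S) = −Σ p·log₂ p.
  −(0.125)·log₂(0.125) = 0.3750
  −(0.125)·log₂(0.125) = 0.3750
  −(0.500)·log₂(0.500) = 0.5000
  −(0.125)·log₂(0.125) = 0.3750
  −(0.125)·log₂(0.125) = 0.3750
Sum: 0.3750 + 0.3750 + 0.5000 + 0.3750 + 0.3750 = 2.000 bits.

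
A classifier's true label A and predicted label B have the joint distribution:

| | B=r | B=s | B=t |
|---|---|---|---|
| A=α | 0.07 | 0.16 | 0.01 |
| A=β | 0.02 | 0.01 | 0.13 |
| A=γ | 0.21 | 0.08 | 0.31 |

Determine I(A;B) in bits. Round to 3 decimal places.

Marginals: p(A) = (0.2400, 0.1600, 0.6000), p(B) = (0.3000, 0.2500, 0.4500).
I(A;B) = H(A) + H(B) − H(A,B).
H(A) = 1.3593, H(B) = 1.5395, H(A,B) = 2.6081.
I(A;B) = 1.3593 + 1.5395 − 2.6081 = 0.291 bits.

0.291 bits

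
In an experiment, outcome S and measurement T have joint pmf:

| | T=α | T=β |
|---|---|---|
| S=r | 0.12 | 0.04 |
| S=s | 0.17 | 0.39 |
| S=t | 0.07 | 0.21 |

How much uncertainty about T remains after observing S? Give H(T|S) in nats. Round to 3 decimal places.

Marginals: p(S) = (0.1600, 0.5600, 0.2800), p(T) = (0.3600, 0.6400).
H(T|S) = Σ p(S) · H(T|S=·).
  S=r: p=0.1600, H(T|S=r) = 0.5623
  S=s: p=0.5600, H(T|S=s) = 0.6139
  S=t: p=0.2800, H(T|S=t) = 0.5623
Weighted sum = 0.591 nats.

0.591 nats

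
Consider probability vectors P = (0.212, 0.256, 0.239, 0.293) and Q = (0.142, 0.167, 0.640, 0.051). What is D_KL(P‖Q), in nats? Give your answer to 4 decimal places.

D(P‖Q) = Σ p·ln(p/q).
  0.212·ln(0.212/0.142) = 0.08496
  0.256·ln(0.256/0.167) = 0.10936
  0.239·ln(0.239/0.640) = -0.23542
  0.293·ln(0.293/0.051) = 0.51227
D(P‖Q) = 0.4712 nats.

0.4712 nats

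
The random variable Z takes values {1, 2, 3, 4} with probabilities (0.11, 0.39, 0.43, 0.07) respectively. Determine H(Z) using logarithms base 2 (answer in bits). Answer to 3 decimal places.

H(Z) = −Σ p·log₂ p.
  −(0.11)·log₂(0.11) = 0.3503
  −(0.39)·log₂(0.39) = 0.5298
  −(0.43)·log₂(0.43) = 0.5236
  −(0.07)·log₂(0.07) = 0.2686
Sum: 0.3503 + 0.5298 + 0.5236 + 0.2686 = 1.672 bits.

1.672 bits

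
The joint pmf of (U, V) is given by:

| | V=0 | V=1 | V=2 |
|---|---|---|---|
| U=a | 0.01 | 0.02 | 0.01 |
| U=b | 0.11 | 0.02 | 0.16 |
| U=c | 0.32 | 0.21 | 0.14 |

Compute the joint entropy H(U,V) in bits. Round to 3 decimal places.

H(U,V) = −Σ p(x,y)·log₂ p(x,y) over all 9 cells.
  cell (a,0): −0.01·log₂0.01 = 0.0664
  cell (a,1): −0.02·log₂0.02 = 0.1129
  cell (a,2): −0.01·log₂0.01 = 0.0664
  cell (b,0): −0.11·log₂0.11 = 0.3503
  cell (b,1): −0.02·log₂0.02 = 0.1129
  cell (b,2): −0.16·log₂0.16 = 0.4230
  cell (c,0): −0.32·log₂0.32 = 0.5260
  cell (c,1): −0.21·log₂0.21 = 0.4728
  cell (c,2): −0.14·log₂0.14 = 0.3971
Sum = 2.528 bits.

2.528 bits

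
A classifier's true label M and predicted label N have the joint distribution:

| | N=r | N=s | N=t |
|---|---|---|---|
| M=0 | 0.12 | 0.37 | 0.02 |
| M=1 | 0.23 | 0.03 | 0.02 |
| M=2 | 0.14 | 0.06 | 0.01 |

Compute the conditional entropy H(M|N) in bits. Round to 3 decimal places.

1.234 bits

Marginals: p(M) = (0.5100, 0.2800, 0.2100), p(N) = (0.4900, 0.4600, 0.0500).
H(M|N) = Σ p(N) · H(M|N=·).
  N=r: p=0.4900, H(M|N=r) = 1.5256
  N=s: p=0.4600, H(M|N=s) = 0.8928
  N=t: p=0.0500, H(M|N=t) = 1.5219
Weighted sum = 1.234 bits.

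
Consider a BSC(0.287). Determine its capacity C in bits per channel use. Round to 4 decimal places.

Binary symmetric channel: C = 1 − h₂(ε) where h₂ is the binary entropy function.
h₂(0.287) = −0.287·log₂0.287 − 0.713·log₂0.713 = 0.8648.
C = 1 − 0.8648 = 0.1352 bits per channel use.

0.1352 bits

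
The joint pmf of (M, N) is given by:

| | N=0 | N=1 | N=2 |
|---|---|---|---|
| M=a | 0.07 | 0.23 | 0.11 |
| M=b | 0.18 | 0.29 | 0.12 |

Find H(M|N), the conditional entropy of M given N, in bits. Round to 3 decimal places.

0.959 bits

Chain rule: H(M|N) = H(M,N) − H(N).
Marginals: p(M) = (0.4100, 0.5900), p(N) = (0.2500, 0.5200, 0.2300).
H(M,N) = 2.4368 bits; H(N) = 1.4782 bits.
H(M|N) = 2.4368 − 1.4782 = 0.959 bits.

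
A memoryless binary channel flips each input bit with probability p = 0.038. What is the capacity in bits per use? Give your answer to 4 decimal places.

0.7670 bits

Binary symmetric channel: C = 1 − h₂(ε) where h₂ is the binary entropy function.
h₂(0.038) = −0.038·log₂0.038 − 0.962·log₂0.962 = 0.2330.
C = 1 − 0.2330 = 0.7670 bits per channel use.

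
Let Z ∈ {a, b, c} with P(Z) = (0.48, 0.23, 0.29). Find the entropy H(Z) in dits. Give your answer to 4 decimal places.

H(Z) = −Σ p·log₁₀ p.
  −(0.48)·log₁₀(0.48) = 0.15300
  −(0.23)·log₁₀(0.23) = 0.14680
  −(0.29)·log₁₀(0.29) = 0.15590
Sum: 0.15300 + 0.14680 + 0.15590 = 0.4557 dits.

0.4557 dits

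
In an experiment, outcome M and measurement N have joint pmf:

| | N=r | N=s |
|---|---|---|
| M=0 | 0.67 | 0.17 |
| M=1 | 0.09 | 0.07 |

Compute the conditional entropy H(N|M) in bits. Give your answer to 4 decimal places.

0.7686 bits

Marginals: p(M) = (0.8400, 0.1600), p(N) = (0.7600, 0.2400).
H(N|M) = Σ p(M) · H(N|M=·).
  M=0: p=0.8400, H(N|M=0) = 0.7267
  M=1: p=0.1600, H(N|M=1) = 0.9887
Weighted sum = 0.7686 bits.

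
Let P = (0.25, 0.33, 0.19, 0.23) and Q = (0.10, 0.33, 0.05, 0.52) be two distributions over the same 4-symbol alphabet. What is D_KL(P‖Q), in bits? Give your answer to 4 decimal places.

D(P‖Q) = Σ p·log₂(p/q).
  0.25·log₂(0.25/0.10) = 0.33048
  0.33·log₂(0.33/0.33) = 0.00000
  0.19·log₂(0.19/0.05) = 0.36594
  0.23·log₂(0.23/0.52) = -0.27068
D(P‖Q) = 0.4257 bits.

0.4257 bits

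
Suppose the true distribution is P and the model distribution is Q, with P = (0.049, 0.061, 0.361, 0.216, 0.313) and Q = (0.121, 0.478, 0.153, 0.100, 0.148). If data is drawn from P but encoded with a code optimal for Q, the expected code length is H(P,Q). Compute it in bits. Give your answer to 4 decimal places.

H(P,Q) = −Σ p·log₂ q.
  −0.049·log₂(0.121) = 0.14930
  −0.061·log₂(0.478) = 0.06496
  −0.361·log₂(0.153) = 0.97773
  −0.216·log₂(0.100) = 0.71754
  −0.313·log₂(0.148) = 0.86273
H(P,Q) = 2.7723 bits.

2.7723 bits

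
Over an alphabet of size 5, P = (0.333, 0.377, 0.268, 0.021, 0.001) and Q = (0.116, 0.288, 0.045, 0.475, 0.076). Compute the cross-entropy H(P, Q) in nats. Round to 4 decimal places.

2.0359 nats

H(P,Q) = −Σ p·ln q.
  −0.333·ln(0.116) = 0.71734
  −0.377·ln(0.288) = 0.46929
  −0.268·ln(0.045) = 0.83109
  −0.021·ln(0.475) = 0.01563
  −0.001·ln(0.076) = 0.00258
H(P,Q) = 2.0359 nats.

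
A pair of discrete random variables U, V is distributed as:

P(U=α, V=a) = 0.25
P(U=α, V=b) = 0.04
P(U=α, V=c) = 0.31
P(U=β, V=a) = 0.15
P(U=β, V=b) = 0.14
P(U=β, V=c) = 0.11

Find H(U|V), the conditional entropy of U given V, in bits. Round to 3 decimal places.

0.868 bits

Chain rule: H(U|V) = H(U,V) − H(V).
Marginals: p(U) = (0.6000, 0.4000), p(V) = (0.4000, 0.1800, 0.4200).
H(U,V) = 2.3675 bits; H(V) = 1.4997 bits.
H(U|V) = 2.3675 − 1.4997 = 0.868 bits.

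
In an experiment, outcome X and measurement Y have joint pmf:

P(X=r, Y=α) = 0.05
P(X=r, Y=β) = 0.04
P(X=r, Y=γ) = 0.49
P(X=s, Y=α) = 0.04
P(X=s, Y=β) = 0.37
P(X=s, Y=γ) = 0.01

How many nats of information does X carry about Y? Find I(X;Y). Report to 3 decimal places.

0.438 nats

Marginals: p(X) = (0.5800, 0.4200), p(Y) = (0.0900, 0.4100, 0.5000).
I(X;Y) = H(X) + H(Y) − H(X,Y).
H(X) = 0.6803, H(Y) = 0.9288, H(X,Y) = 1.1708.
I(X;Y) = 0.6803 + 0.9288 − 1.1708 = 0.438 nats.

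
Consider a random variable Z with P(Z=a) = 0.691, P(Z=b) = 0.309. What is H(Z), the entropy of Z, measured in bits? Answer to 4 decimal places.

0.8920 bits

H(Z) = −Σ p·log₂ p.
  −(0.691)·log₂(0.691) = 0.36847
  −(0.309)·log₂(0.309) = 0.52355
Sum: 0.36847 + 0.52355 = 0.8920 bits.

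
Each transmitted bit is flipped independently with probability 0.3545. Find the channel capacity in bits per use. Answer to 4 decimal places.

0.0620 bits

Binary symmetric channel: C = 1 − h₂(ε) where h₂ is the binary entropy function.
h₂(0.3545) = −0.3545·log₂0.3545 − 0.6455·log₂0.6455 = 0.9380.
C = 1 − 0.9380 = 0.0620 bits per channel use.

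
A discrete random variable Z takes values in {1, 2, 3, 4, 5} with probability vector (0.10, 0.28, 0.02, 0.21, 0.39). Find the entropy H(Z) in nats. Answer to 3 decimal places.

H(Z) = −Σ p·ln p.
  −(0.10)·ln(0.10) = 0.2303
  −(0.28)·ln(0.28) = 0.3564
  −(0.02)·ln(0.02) = 0.0782
  −(0.21)·ln(0.21) = 0.3277
  −(0.39)·ln(0.39) = 0.3672
Sum: 0.2303 + 0.3564 + 0.0782 + 0.3277 + 0.3672 = 1.360 nats.

1.360 nats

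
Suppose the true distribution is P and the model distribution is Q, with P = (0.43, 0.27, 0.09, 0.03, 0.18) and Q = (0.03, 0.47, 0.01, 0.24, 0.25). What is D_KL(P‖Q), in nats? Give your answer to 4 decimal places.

D(P‖Q) = Σ p·ln(p/q).
  0.43·ln(0.43/0.03) = 1.14491
  0.27·ln(0.27/0.47) = -0.14966
  0.09·ln(0.09/0.01) = 0.19775
  0.03·ln(0.03/0.24) = -0.06238
  0.18·ln(0.18/0.25) = -0.05913
D(P‖Q) = 1.0715 nats.

1.0715 nats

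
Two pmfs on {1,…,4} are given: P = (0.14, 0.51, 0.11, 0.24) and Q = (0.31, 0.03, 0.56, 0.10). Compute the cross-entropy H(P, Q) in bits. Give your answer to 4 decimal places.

H(P,Q) = −Σ p·log₂ q.
  −0.14·log₂(0.31) = 0.23655
  −0.51·log₂(0.03) = 2.58004
  −0.11·log₂(0.56) = 0.09202
  −0.24·log₂(0.10) = 0.79726
H(P,Q) = 3.7059 bits.

3.7059 bits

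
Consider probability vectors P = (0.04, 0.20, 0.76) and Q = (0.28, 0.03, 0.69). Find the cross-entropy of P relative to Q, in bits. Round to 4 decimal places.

H(P,Q) = −Σ p·log₂ q.
  −0.04·log₂(0.28) = 0.07346
  −0.20·log₂(0.03) = 1.01178
  −0.76·log₂(0.69) = 0.40685
H(P,Q) = 1.4921 bits.

1.4921 bits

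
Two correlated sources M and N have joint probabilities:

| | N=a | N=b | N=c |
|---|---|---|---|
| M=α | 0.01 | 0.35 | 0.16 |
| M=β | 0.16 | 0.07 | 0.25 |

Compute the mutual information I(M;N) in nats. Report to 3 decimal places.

Marginals: p(M) = (0.5200, 0.4800), p(N) = (0.1700, 0.4200, 0.4100).
I(M;N) = H(M) + H(N) − H(M,N).
H(M) = 0.6923, H(N) = 1.0311, H(M,N) = 1.5326.
I(M;N) = 0.6923 + 1.0311 − 1.5326 = 0.191 nats.

0.191 nats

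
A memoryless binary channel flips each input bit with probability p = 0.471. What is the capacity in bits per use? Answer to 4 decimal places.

0.0024 bits

Binary symmetric channel: C = 1 − h₂(ε) where h₂ is the binary entropy function.
h₂(0.471) = −0.471·log₂0.471 − 0.529·log₂0.529 = 0.9976.
C = 1 − 0.9976 = 0.0024 bits per channel use.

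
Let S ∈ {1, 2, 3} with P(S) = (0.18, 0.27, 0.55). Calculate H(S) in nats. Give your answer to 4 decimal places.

H(S) = −Σ p·ln p.
  −(0.18)·ln(0.18) = 0.30866
  −(0.27)·ln(0.27) = 0.35352
  −(0.55)·ln(0.55) = 0.32881
Sum: 0.30866 + 0.35352 + 0.32881 = 0.9910 nats.

0.9910 nats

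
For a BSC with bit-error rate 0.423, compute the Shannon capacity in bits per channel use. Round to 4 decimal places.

Binary symmetric channel: C = 1 − h₂(ε) where h₂ is the binary entropy function.
h₂(0.423) = −0.423·log₂0.423 − 0.577·log₂0.577 = 0.9828.
C = 1 − 0.9828 = 0.0172 bits per channel use.

0.0172 bits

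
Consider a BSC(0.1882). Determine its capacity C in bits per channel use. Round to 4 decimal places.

0.3023 bits

Binary symmetric channel: C = 1 − h₂(ε) where h₂ is the binary entropy function.
h₂(0.1882) = −0.1882·log₂0.1882 − 0.8118·log₂0.8118 = 0.6977.
C = 1 − 0.6977 = 0.3023 bits per channel use.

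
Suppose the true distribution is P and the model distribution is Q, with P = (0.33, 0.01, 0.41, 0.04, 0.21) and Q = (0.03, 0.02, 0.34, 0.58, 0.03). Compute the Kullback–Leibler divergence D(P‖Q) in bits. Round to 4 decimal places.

D(P‖Q) = Σ p·log₂(p/q).
  0.33·log₂(0.33/0.03) = 1.14161
  0.01·log₂(0.01/0.02) = -0.01000
  0.41·log₂(0.41/0.34) = 0.11074
  0.04·log₂(0.04/0.58) = -0.15432
  0.21·log₂(0.21/0.03) = 0.58954
D(P‖Q) = 1.6776 bits.

1.6776 bits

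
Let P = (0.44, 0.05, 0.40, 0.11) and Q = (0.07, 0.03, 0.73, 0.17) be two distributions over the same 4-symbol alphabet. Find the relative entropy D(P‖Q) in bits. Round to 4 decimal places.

D(P‖Q) = Σ p·log₂(p/q).
  0.44·log₂(0.44/0.07) = 1.16691
  0.05·log₂(0.05/0.03) = 0.03685
  0.40·log₂(0.40/0.73) = -0.34716
  0.11·log₂(0.11/0.17) = -0.06908
D(P‖Q) = 0.7875 bits.

0.7875 bits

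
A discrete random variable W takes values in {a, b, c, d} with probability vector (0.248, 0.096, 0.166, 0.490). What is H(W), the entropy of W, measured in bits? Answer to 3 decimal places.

H(W) = −Σ p·log₂ p.
  −(0.248)·log₂(0.248) = 0.4989
  −(0.096)·log₂(0.096) = 0.3246
  −(0.166)·log₂(0.166) = 0.4301
  −(0.490)·log₂(0.490) = 0.5043
Sum: 0.4989 + 0.3246 + 0.4301 + 0.5043 = 1.758 bits.

1.758 bits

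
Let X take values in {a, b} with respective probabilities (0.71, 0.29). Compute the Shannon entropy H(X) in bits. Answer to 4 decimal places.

H(X) = −Σ p·log₂ p.
  −(0.71)·log₂(0.71) = 0.35082
  −(0.29)·log₂(0.29) = 0.51790
Sum: 0.35082 + 0.51790 = 0.8687 bits.

0.8687 bits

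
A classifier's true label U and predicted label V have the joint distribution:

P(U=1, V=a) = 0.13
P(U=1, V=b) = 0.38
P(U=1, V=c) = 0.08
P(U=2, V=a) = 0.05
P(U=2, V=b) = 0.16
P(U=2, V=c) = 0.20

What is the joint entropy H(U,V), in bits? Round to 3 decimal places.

H(U,V) = −Σ p(x,y)·log₂ p(x,y) over all 6 cells.
  cell (1,a): −0.13·log₂0.13 = 0.3826
  cell (1,b): −0.38·log₂0.38 = 0.5305
  cell (1,c): −0.08·log₂0.08 = 0.2915
  cell (2,a): −0.05·log₂0.05 = 0.2161
  cell (2,b): −0.16·log₂0.16 = 0.4230
  cell (2,c): −0.20·log₂0.20 = 0.4644
Sum = 2.308 bits.

2.308 bits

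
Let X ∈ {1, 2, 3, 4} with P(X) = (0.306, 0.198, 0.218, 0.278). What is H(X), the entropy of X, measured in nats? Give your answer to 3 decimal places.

H(X) = −Σ p·ln p.
  −(0.306)·ln(0.306) = 0.3624
  −(0.198)·ln(0.198) = 0.3207
  −(0.218)·ln(0.218) = 0.3321
  −(0.278)·ln(0.278) = 0.3559
Sum: 0.3624 + 0.3207 + 0.3321 + 0.3559 = 1.371 nats.

1.371 nats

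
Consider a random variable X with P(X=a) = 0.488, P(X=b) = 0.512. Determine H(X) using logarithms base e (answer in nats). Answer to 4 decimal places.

0.6929 nats

H(X) = −Σ p·ln p.
  −(0.488)·ln(0.488) = 0.35011
  −(0.512)·ln(0.512) = 0.34275
Sum: 0.35011 + 0.34275 = 0.6929 nats.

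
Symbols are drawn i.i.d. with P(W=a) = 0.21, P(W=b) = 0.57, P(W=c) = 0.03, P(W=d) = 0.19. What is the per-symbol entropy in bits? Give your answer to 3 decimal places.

H(W) = −Σ p·log₂ p.
  −(0.21)·log₂(0.21) = 0.4728
  −(0.57)·log₂(0.57) = 0.4623
  −(0.03)·log₂(0.03) = 0.1518
  −(0.19)·log₂(0.19) = 0.4552
Sum: 0.4728 + 0.4623 + 0.1518 + 0.4552 = 1.542 bits.

1.542 bits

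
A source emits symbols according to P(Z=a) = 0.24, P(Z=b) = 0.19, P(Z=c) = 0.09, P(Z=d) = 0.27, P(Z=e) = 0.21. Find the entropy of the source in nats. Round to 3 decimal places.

H(Z) = −Σ p·ln p.
  −(0.24)·ln(0.24) = 0.3425
  −(0.19)·ln(0.19) = 0.3155
  −(0.09)·ln(0.09) = 0.2167
  −(0.27)·ln(0.27) = 0.3535
  −(0.21)·ln(0.21) = 0.3277
Sum: 0.3425 + 0.3155 + 0.2167 + 0.3535 + 0.3277 = 1.556 nats.

1.556 nats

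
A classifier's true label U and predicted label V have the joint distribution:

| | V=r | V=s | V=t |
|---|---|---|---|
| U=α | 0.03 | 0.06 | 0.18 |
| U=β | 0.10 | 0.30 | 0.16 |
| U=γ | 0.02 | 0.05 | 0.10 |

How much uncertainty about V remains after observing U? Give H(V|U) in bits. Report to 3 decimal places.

Chain rule: H(V|U) = H(U,V) − H(U).
Marginals: p(U) = (0.2700, 0.5600, 0.1700), p(V) = (0.1500, 0.4100, 0.4400).
H(U,V) = 2.7781 bits; H(U) = 1.4130 bits.
H(V|U) = 2.7781 − 1.4130 = 1.365 bits.

1.365 bits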